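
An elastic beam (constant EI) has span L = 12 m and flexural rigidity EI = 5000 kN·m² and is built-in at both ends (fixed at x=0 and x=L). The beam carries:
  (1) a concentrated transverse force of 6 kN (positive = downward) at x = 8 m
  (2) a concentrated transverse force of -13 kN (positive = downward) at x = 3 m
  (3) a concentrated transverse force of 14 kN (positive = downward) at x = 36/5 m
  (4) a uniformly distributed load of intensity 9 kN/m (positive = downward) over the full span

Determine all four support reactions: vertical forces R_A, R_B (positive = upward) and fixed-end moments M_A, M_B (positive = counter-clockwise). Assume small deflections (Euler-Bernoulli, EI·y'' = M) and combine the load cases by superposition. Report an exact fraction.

Load 1 — point force P=6 kN at a=8 m (b=L-a=4):
  R_A = Pb²(3a+b)/L³ = 6·4²·(3·8+4)/12³ = 14/9 kN
  M_A = Pab²/L² = 6·8·4²/12² = 16/3 kN·m
  R_B = Pa²(a+3b)/L³ = 6·8²·(8+3·4)/12³ = 40/9 kN
  M_B = -Pa²b/L² = -6·8²·4/12² = -32/3 kN·m
Load 2 — point force P=-13 kN at a=3 m (b=L-a=9):
  R_A = Pb²(3a+b)/L³ = (-13)·9²·(3·3+9)/12³ = -351/32 kN
  M_A = Pab²/L² = (-13)·3·9²/12² = -351/16 kN·m
  R_B = Pa²(a+3b)/L³ = (-13)·3²·(3+3·9)/12³ = -65/32 kN
  M_B = -Pa²b/L² = -(-13)·3²·9/12² = 117/16 kN·m
Load 3 — point force P=14 kN at a=36/5 m (b=L-a=24/5):
  R_A = Pb²(3a+b)/L³ = 14·(24/5)²·(3·(36/5)+(24/5))/12³ = 616/125 kN
  M_A = Pab²/L² = 14·(36/5)·(24/5)²/12² = 2016/125 kN·m
  R_B = Pa²(a+3b)/L³ = 14·(36/5)²·((36/5)+3·(24/5))/12³ = 1134/125 kN
  M_B = -Pa²b/L² = -14·(36/5)²·(24/5)/12² = -3024/125 kN·m
Load 4 — uniform load w=9 kN/m over full span:
  R_A = wL/2 = 9·12/2 = 54 kN
  M_A = wL²/12 = 9·12²/12 = 108 kN·m
  R_B = wL/2 = 9·12/2 = 54 kN
  M_B = -wL²/12 = -9·12²/12 = -108 kN·m
Superposition: R_A = 1782533/36000 kN, M_A = 645143/6000 kN·m, R_B = 2357467/36000 kN, M_B = -813277/6000 kN·m

R_A = 1782533/36000 kN, M_A = 645143/6000 kN·m, R_B = 2357467/36000 kN, M_B = -813277/6000 kN·m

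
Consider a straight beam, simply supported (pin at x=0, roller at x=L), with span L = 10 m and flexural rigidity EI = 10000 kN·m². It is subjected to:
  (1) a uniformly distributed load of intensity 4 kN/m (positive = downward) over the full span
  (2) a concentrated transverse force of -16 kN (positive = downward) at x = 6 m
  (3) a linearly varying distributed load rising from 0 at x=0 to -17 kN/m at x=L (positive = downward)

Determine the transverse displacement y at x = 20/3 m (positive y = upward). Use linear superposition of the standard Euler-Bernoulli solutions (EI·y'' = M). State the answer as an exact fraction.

Load 1 — uniform load w=4 kN/m over full span:
  y_1 = -wx(L³-2Lx²+x³)/(24EI) = -4·(20/3)·(10³-2·10·(20/3)²+(20/3)³)/(24·10000) = -11/243 m
Load 2 — point force P=-16 kN at a=6 m (b=L-a=4):
  y_2 = -Pa(L-x)(2Lx-a²-x²)/(6LEI)  [x>a] = -(-16)·6·(10-(20/3))·(2·10·(20/3)-6²-(20/3)²)/(6·10·10000) = 476/16875 m
Load 3 — triangular load w₀=-17 kN/m (0→w₀ over full span):
  y_3 = -w₀x(7L⁴-10L²x²+3x⁴)/(360LEI) = -(-17)·(20/3)·(7·10⁴-10·10²·(20/3)²+3·(20/3)⁴)/(360·10·10000) = 289/2916 m
Superposition: y = Σ y_i = 149533/1822500 m ≈ 0.082048 m

y(20/3) = 149533/1822500 m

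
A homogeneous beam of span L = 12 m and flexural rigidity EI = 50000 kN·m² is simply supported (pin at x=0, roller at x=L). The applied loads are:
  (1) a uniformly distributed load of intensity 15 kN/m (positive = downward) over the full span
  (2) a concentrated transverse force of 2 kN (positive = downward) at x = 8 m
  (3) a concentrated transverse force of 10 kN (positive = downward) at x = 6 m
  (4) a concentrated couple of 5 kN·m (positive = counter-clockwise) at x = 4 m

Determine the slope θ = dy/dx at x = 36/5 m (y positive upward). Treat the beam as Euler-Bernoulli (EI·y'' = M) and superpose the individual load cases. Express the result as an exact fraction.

θ(36/5) = 39743/5625000 rad

Load 1 — uniform load w=15 kN/m over full span:
  θ_1 = -w(L³-6Lx²+4x³)/(24EI) = -15·(12³-6·12·(36/5)²+4·(36/5)³)/(24·50000) = 999/156250 rad
Load 2 — point force P=2 kN at a=8 m (b=L-a=4):
  θ_2 = -Pb(L²-b²-3x²)/(6LEI)  [x≤a] = -2·4·(12²-4²-3·(36/5)²)/(6·12·50000) = 43/703125 rad
Load 3 — point force P=10 kN at a=6 m (b=L-a=6):
  θ_3 = -Pa(2L²-6Lx+3x²+a²)/(6LEI)  [x>a] = -10·6·(2·12²-6·12·(36/5)+3·(36/5)²+6²)/(6·12·50000) = 81/125000 rad
Load 4 — applied couple M₀=5 kN·m at a=4 m (b=L-a=8):
  θ_4 = (M₀x²/(2L)-M₀(x-a)+C₁)/EI  [x>a] with C₁=M₀(3b²-L²)/(6L)=10/3 = (5·(36/5)²/(2·12)-5·((36/5)-4)+(10/3))/50000 = -7/187500 rad
Superposition: θ = Σ θ_i = 39743/5625000 rad ≈ 0.007065 rad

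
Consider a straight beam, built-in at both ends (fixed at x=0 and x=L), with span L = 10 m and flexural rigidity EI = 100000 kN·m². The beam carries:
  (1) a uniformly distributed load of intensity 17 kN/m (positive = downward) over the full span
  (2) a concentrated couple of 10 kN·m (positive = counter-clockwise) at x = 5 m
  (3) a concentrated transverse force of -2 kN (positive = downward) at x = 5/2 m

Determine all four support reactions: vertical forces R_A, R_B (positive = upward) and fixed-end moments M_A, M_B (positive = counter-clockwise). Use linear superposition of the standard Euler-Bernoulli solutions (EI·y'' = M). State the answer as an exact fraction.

Load 1 — uniform load w=17 kN/m over full span:
  R_A = wL/2 = 17·10/2 = 85 kN
  M_A = wL²/12 = 17·10²/12 = 425/3 kN·m
  R_B = wL/2 = 17·10/2 = 85 kN
  M_B = -wL²/12 = -17·10²/12 = -425/3 kN·m
Load 2 — applied couple M₀=10 kN·m at a=5 m (b=L-a=5):
  R_A = 6M₀ab/L³ = 6·10·5·5/10³ = 3/2 kN
  M_A = M₀b(2a-b)/L² = 10·5·(2·5-5)/10² = 5/2 kN·m
  R_B = -6M₀ab/L³ = -6·10·5·5/10³ = -3/2 kN
  M_B = M₀a(2b-a)/L² = 10·5·(2·5-5)/10² = 5/2 kN·m
Load 3 — point force P=-2 kN at a=5/2 m (b=L-a=15/2):
  R_A = Pb²(3a+b)/L³ = (-2)·(15/2)²·(3·(5/2)+(15/2))/10³ = -27/16 kN
  M_A = Pab²/L² = (-2)·(5/2)·(15/2)²/10² = -45/16 kN·m
  R_B = Pa²(a+3b)/L³ = (-2)·(5/2)²·((5/2)+3·(15/2))/10³ = -5/16 kN
  M_B = -Pa²b/L² = -(-2)·(5/2)²·(15/2)/10² = 15/16 kN·m
Superposition: R_A = 1357/16 kN, M_A = 6785/48 kN·m, R_B = 1331/16 kN, M_B = -6635/48 kN·m

R_A = 1357/16 kN, M_A = 6785/48 kN·m, R_B = 1331/16 kN, M_B = -6635/48 kN·m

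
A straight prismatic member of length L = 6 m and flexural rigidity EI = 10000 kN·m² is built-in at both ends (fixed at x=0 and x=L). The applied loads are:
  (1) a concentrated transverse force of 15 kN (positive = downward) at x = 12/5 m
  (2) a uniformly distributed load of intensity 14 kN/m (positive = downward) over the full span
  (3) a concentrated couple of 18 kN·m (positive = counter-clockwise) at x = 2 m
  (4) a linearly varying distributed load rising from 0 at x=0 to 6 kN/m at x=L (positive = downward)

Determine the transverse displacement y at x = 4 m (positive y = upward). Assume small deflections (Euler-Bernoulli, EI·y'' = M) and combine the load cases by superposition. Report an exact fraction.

y(4) = -309/62500 m

Load 1 — point force P=15 kN at a=12/5 m (b=L-a=18/5):
  y_1 = -Pa²(L-x)²(3bL-(3b+a)(L-x))/(6L³EI)  [x>a] = -15·(12/5)²·(6-4)²·(3·(18/5)·6-(3·(18/5)+(12/5))·(6-4))/(6·6³·10000) = -16/15625 m
Load 2 — uniform load w=14 kN/m over full span:
  y_2 = -wx²(L-x)²/(24EI) = -14·4²·(6-4)²/(24·10000) = -7/1875 m
Load 3 — applied couple M₀=18 kN·m at a=2 m (b=L-a=4):
  y_3 = (R_Ax³/6 - M_Ax²/2 - M₀(x-a)²/2)/EI  [x>a] with R_A=4, M_A=0 = (4·4³/6 - 0·4²/2 - 18·(4-2)²/2)/10000 = 1/1500 m
Load 4 — triangular load w₀=6 kN/m (0→w₀ over full span):
  y_4 = -w₀x²(L-x)²(x+2L)/(120LEI) = -6·4²·(6-4)²·(4+2·6)/(120·6·10000) = -8/9375 m
Superposition: y = Σ y_i = -309/62500 m ≈ -0.004944 m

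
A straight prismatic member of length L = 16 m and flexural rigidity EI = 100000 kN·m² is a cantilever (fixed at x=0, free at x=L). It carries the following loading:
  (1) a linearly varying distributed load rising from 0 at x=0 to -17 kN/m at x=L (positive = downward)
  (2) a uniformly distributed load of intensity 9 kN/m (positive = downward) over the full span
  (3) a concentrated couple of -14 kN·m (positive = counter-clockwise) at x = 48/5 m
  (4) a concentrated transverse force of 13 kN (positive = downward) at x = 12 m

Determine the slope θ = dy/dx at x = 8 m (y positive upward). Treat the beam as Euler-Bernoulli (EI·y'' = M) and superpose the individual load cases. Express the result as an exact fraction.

θ(8) = 209/18750 rad

Load 1 — triangular load w₀=-17 kN/m (0→w₀ over full span):
  θ_1 = (w₀Lx²/4-w₀L²x/3-w₀x⁴/(24L))/EI = ((-17)·16·8²/4-(-17)·16²·8/3-(-17)·8⁴/(24·16))/100000 = 697/9375 rad
Load 2 — uniform load w=9 kN/m over full span:
  θ_2 = -wx(x²-3Lx+3L²)/(6EI) = -9·8·(8²-3·16·8+3·16²)/(6·100000) = -168/3125 rad
Load 3 — applied couple M₀=-14 kN·m at a=48/5 m (b=L-a=32/5):
  θ_3 = M₀x/EI  [x≤a] = (-14)·8/100000 = -7/6250 rad
Load 4 — point force P=13 kN at a=12 m (b=L-a=4):
  θ_4 = -Px(2a-x)/(2EI)  [x≤a] = -13·8·(2·12-8)/(2·100000) = -26/3125 rad
Superposition: θ = Σ θ_i = 209/18750 rad ≈ 0.011147 rad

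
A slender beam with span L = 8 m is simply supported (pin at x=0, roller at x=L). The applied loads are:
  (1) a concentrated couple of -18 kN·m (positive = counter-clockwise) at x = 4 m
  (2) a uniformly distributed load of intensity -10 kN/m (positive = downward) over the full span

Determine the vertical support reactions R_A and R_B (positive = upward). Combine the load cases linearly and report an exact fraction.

Load 1 — applied couple M₀=-18 kN·m at a=4 m (b=L-a=4):
  R_A = M₀/L = (-18)/8 = -9/4 kN
  R_B = -M₀/L = -(-18)/8 = 9/4 kN
Load 2 — uniform load w=-10 kN/m over full span:
  R_A = wL/2 = (-10)·8/2 = -40 kN
  R_B = wL/2 = (-10)·8/2 = -40 kN
Superposition: R_A = -169/4 kN, R_B = -151/4 kN

R_A = -169/4 kN, R_B = -151/4 kN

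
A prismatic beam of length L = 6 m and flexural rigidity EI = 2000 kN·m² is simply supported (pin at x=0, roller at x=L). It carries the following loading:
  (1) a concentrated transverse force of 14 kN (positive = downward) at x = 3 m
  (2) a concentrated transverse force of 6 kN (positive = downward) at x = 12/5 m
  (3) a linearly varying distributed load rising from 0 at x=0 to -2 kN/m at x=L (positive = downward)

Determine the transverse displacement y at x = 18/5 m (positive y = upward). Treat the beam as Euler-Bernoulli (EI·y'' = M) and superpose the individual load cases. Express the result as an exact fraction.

y(18/5) = -520353/15625000 m

Load 1 — point force P=14 kN at a=3 m (b=L-a=3):
  y_1 = -Pa(L-x)(2Lx-a²-x²)/(6LEI)  [x>a] = -14·3·(6-(18/5))·(2·6·(18/5)-3²-(18/5)²)/(6·6·2000) = -3717/125000 m
Load 2 — point force P=6 kN at a=12/5 m (b=L-a=18/5):
  y_2 = -Pa(L-x)(2Lx-a²-x²)/(6LEI)  [x>a] = -6·(12/5)·(6-(18/5))·(2·6·(18/5)-(12/5)²-(18/5)²)/(6·6·2000) = -918/78125 m
Load 3 — triangular load w₀=-2 kN/m (0→w₀ over full span):
  y_3 = -w₀x(7L⁴-10L²x²+3x⁴)/(360LEI) = -(-2)·(18/5)·(7·6⁴-10·6²·(18/5)²+3·(18/5)⁴)/(360·6·2000) = 15984/1953125 m
Superposition: y = Σ y_i = -520353/15625000 m ≈ -0.033303 m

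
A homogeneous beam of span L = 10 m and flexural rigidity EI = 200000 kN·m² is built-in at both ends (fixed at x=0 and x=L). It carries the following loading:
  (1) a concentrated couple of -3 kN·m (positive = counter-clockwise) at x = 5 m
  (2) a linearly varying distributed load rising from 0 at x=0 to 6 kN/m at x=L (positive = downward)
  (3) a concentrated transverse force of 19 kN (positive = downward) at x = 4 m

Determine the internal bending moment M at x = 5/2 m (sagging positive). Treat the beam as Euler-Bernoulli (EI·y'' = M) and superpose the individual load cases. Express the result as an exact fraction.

M(5/2) = 1593/400 kN·m

Load 1 — applied couple M₀=-3 kN·m at a=5 m (b=L-a=5):
  M_1 = R_Ax - M_A  [x≤a] with R_A=-9/20, M_A=-3/4 = (-9/20)·(5/2) - (-3/4) = -3/8 kN·m
Load 2 — triangular load w₀=6 kN/m (0→w₀ over full span):
  M_2 = 3w₀Lx/20 - w₀L²/30 - w₀x³/(6L) = 3·6·10·(5/2)/20 - 6·10²/30 - 6·(5/2)³/(6·10) = 15/16 kN·m
Load 3 — point force P=19 kN at a=4 m (b=L-a=6):
  M_3 = Pb²(3a+b)x/L³ - Pab²/L²  [x≤a] = 19·6²·(3·4+6)·(5/2)/10³ - 19·4·6²/10² = 171/50 kN·m
Superposition: M = Σ M_i = 1593/400 kN·m ≈ 3.982500 kN·m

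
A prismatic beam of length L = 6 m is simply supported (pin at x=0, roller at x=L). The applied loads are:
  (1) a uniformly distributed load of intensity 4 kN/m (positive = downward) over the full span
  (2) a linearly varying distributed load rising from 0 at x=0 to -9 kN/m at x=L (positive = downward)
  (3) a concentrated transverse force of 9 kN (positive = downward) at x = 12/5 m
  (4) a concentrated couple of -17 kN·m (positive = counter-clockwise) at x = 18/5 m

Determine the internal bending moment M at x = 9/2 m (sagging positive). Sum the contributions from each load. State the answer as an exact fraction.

M(9/2) = 869/160 kN·m

Load 1 — uniform load w=4 kN/m over full span:
  M_1 = wx(L-x)/2 = 4·(9/2)·(6-(9/2))/2 = 27/2 kN·m
Load 2 — triangular load w₀=-9 kN/m (0→w₀ over full span):
  M_2 = w₀Lx/6 - w₀x³/(6L) = (-9)·6·(9/2)/6 - (-9)·(9/2)³/(6·6) = -567/32 kN·m
Load 3 — point force P=9 kN at a=12/5 m (b=L-a=18/5):
  M_3 = Pa(L-x)/L  [x>a] = 9·(12/5)·(6-(9/2))/6 = 27/5 kN·m
Load 4 — applied couple M₀=-17 kN·m at a=18/5 m (b=L-a=12/5):
  M_4 = M₀x/L - M₀  [x>a] = (-17)·(9/2)/6 - (-17) = 17/4 kN·m
Superposition: M = Σ M_i = 869/160 kN·m ≈ 5.431250 kN·m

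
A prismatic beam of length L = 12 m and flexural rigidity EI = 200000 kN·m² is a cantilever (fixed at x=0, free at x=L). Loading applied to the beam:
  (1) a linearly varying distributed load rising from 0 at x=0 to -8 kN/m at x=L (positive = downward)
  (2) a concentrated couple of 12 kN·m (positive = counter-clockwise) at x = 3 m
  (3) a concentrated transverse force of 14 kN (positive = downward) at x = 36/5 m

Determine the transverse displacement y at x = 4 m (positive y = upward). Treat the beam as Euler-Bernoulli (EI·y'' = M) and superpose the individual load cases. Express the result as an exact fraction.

y(4) = 44969/4500000 m

Load 1 — triangular load w₀=-8 kN/m (0→w₀ over full span):
  y_1 = (w₀Lx³/12-w₀L²x²/6-w₀x⁵/(120L))/EI = ((-8)·12·4³/12-(-8)·12²·4²/6-(-8)·4⁵/(120·12))/200000 = 1804/140625 m
Load 2 — applied couple M₀=12 kN·m at a=3 m (b=L-a=9):
  y_2 = M₀a(2x-a)/(2EI)  [x>a] = 12·3·(2·4-3)/(2·200000) = 9/20000 m
Load 3 — point force P=14 kN at a=36/5 m (b=L-a=24/5):
  y_3 = -Px²(3a-x)/(6EI)  [x≤a] = -14·4²·(3·(36/5)-4)/(6·200000) = -154/46875 m
Superposition: y = Σ y_i = 44969/4500000 m ≈ 0.009993 m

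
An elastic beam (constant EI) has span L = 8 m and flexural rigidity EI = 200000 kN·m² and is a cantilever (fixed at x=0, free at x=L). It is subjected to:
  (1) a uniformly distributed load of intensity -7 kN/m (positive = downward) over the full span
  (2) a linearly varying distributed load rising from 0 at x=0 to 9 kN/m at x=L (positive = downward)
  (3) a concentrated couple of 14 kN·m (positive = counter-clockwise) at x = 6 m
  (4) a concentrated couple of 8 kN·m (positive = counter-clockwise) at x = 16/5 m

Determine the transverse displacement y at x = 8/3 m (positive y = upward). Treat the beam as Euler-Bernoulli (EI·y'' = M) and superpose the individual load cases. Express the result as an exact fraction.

y(8/3) = 2701/3796875 m

Load 1 — uniform load w=-7 kN/m over full span:
  y_1 = -wx²(x²-4Lx+6L²)/(24EI) = -(-7)·(8/3)²·((8/3)²-4·8·(8/3)+6·8²)/(24·200000) = 2408/759375 m
Load 2 — triangular load w₀=9 kN/m (0→w₀ over full span):
  y_2 = (w₀Lx³/12-w₀L²x²/6-w₀x⁵/(120L))/EI = (9·8·(8/3)³/12-9·8²·(8/3)²/6-9·(8/3)⁵/(120·8))/200000 = -3608/1265625 m
Load 3 — applied couple M₀=14 kN·m at a=6 m (b=L-a=2):
  y_3 = M₀x²/(2EI)  [x≤a] = 14·(8/3)²/(2·200000) = 7/28125 m
Load 4 — applied couple M₀=8 kN·m at a=16/5 m (b=L-a=24/5):
  y_4 = M₀x²/(2EI)  [x≤a] = 8·(8/3)²/(2·200000) = 4/28125 m
Superposition: y = Σ y_i = 2701/3796875 m ≈ 0.000711 m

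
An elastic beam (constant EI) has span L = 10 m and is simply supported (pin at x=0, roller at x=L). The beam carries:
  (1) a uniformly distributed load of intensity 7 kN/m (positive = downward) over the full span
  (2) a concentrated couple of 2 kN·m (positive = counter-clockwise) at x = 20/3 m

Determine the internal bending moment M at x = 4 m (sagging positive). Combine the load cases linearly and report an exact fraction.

Load 1 — uniform load w=7 kN/m over full span:
  M_1 = wx(L-x)/2 = 7·4·(10-4)/2 = 84 kN·m
Load 2 — applied couple M₀=2 kN·m at a=20/3 m (b=L-a=10/3):
  M_2 = M₀x/L  [x≤a] = 2·4/10 = 4/5 kN·m
Superposition: M = Σ M_i = 424/5 kN·m ≈ 84.800000 kN·m

M(4) = 424/5 kN·m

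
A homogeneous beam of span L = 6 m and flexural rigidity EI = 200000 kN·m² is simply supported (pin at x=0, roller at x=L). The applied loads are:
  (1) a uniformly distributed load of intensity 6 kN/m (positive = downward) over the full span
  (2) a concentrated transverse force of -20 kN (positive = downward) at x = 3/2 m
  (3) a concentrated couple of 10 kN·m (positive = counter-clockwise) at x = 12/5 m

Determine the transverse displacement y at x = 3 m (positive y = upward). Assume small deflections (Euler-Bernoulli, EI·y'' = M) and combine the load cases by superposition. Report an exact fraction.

Load 1 — uniform load w=6 kN/m over full span:
  y_1 = -wx(L³-2Lx²+x³)/(24EI) = -6·3·(6³-2·6·3²+3³)/(24·200000) = -81/160000 m
Load 2 — point force P=-20 kN at a=3/2 m (b=L-a=9/2):
  y_2 = -Pa(L-x)(2Lx-a²-x²)/(6LEI)  [x>a] = -(-20)·(3/2)·(6-3)·(2·6·3-(3/2)²-3²)/(6·6·200000) = 99/320000 m
Load 3 — applied couple M₀=10 kN·m at a=12/5 m (b=L-a=18/5):
  y_3 = (M₀x³/(6L)-M₀(x-a)²/2+C₁x)/EI  [x>a] with C₁=M₀(3b²-L²)/(6L)=4/5 = (10·3³/(6·6)-10·(3-(12/5))²/2+(4/5)·3)/200000 = 81/2000000 m
Superposition: y = Σ y_i = -1251/8000000 m ≈ -0.000156 m

y(3) = -1251/8000000 m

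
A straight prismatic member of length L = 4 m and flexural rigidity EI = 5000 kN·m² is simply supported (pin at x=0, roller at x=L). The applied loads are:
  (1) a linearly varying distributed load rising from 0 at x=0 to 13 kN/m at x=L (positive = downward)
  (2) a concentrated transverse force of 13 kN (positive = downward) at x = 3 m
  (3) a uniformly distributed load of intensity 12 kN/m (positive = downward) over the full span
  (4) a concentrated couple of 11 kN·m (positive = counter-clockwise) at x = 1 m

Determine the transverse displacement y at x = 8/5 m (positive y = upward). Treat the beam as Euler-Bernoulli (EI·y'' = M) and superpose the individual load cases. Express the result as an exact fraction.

Load 1 — triangular load w₀=13 kN/m (0→w₀ over full span):
  y_1 = -w₀x(7L⁴-10L²x²+3x⁴)/(360LEI) = -13·(8/5)·(7·4⁴-10·4²·(8/5)²+3·(8/5)⁴)/(360·4·5000) = -118664/29296875 m
Load 2 — point force P=13 kN at a=3 m (b=L-a=1):
  y_2 = -Pbx(L²-b²-x²)/(6LEI)  [x≤a] = -13·1·(8/5)·(4²-1²-(8/5)²)/(6·4·5000) = -4043/1875000 m
Load 3 — uniform load w=12 kN/m over full span:
  y_3 = -wx(L³-2Lx²+x³)/(24EI) = -12·(8/5)·(4³-2·4·(8/5)²+(8/5)³)/(24·5000) = -2976/390625 m
Load 4 — applied couple M₀=11 kN·m at a=1 m (b=L-a=3):
  y_4 = (M₀x³/(6L)-M₀(x-a)²/2+C₁x)/EI  [x>a] with C₁=M₀(3b²-L²)/(6L)=121/24 = (11·(8/5)³/(6·4)-11·((8/5)-1)²/2+(121/24)·(8/5))/5000 = 1991/1250000 m
Superposition: y = Σ y_i = -5733949/468750000 m ≈ -0.012232 m

y(8/5) = -5733949/468750000 m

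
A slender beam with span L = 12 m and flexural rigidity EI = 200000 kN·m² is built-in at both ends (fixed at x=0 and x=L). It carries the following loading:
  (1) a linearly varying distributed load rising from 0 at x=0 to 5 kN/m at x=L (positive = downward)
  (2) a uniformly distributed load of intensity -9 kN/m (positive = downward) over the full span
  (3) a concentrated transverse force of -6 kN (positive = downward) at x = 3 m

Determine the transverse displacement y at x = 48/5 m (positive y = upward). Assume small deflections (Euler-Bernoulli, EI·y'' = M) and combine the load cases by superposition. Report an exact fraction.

Load 1 — triangular load w₀=5 kN/m (0→w₀ over full span):
  y_1 = -w₀x²(L-x)²(x+2L)/(120LEI) = -5·(48/5)²·(12-(48/5))²·((48/5)+2·12)/(120·12·200000) = -3024/9765625 m
Load 2 — uniform load w=-9 kN/m over full span:
  y_2 = -wx²(L-x)²/(24EI) = -(-9)·(48/5)²·(12-(48/5))²/(24·200000) = 1944/1953125 m
Load 3 — point force P=-6 kN at a=3 m (b=L-a=9):
  y_3 = -Pa²(L-x)²(3bL-(3b+a)(L-x))/(6L³EI)  [x>a] = -(-6)·3²·(12-(48/5))²·(3·9·12-(3·9+3)·(12-(48/5)))/(6·12³·200000) = 189/5000000 m
Superposition: y = Σ y_i = 452169/625000000 m ≈ 0.000723 m

y(48/5) = 452169/625000000 m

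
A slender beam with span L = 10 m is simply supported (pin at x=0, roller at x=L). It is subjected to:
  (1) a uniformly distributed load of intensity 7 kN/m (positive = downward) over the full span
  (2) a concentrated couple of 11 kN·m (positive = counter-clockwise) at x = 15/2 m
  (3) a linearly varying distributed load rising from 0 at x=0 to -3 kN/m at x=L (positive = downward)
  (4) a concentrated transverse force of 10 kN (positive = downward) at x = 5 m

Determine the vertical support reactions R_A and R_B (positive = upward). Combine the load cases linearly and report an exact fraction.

Load 1 — uniform load w=7 kN/m over full span:
  R_A = wL/2 = 7·10/2 = 35 kN
  R_B = wL/2 = 7·10/2 = 35 kN
Load 2 — applied couple M₀=11 kN·m at a=15/2 m (b=L-a=5/2):
  R_A = M₀/L = 11/10 kN
  R_B = -M₀/L = -11/10 kN
Load 3 — triangular load w₀=-3 kN/m (0→w₀ over full span):
  R_A = w₀L/6 = (-3)·10/6 = -5 kN
  R_B = w₀L/3 = (-3)·10/3 = -10 kN
Load 4 — point force P=10 kN at a=5 m (b=L-a=5):
  R_A = Pb/L = 10·5/10 = 5 kN
  R_B = Pa/L = 10·5/10 = 5 kN
Superposition: R_A = 361/10 kN, R_B = 289/10 kN

R_A = 361/10 kN, R_B = 289/10 kN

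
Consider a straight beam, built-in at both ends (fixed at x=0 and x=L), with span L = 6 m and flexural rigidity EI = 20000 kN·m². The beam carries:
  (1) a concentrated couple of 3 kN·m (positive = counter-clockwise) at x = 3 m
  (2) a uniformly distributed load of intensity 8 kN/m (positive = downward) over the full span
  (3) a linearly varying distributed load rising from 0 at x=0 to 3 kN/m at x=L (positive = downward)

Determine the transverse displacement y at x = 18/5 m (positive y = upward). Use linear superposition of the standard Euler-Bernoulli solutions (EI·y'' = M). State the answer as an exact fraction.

y(18/5) = -228933/156250000 m

Load 1 — applied couple M₀=3 kN·m at a=3 m (b=L-a=3):
  y_1 = (R_Ax³/6 - M_Ax²/2 - M₀(x-a)²/2)/EI  [x>a] with R_A=3/4, M_A=3/4 = ((3/4)·(18/5)³/6 - (3/4)·(18/5)²/2 - 3·((18/5)-3)²/2)/20000 = 27/1250000 m
Load 2 — uniform load w=8 kN/m over full span:
  y_2 = -wx²(L-x)²/(24EI) = -8·(18/5)²·(6-(18/5))²/(24·20000) = -486/390625 m
Load 3 — triangular load w₀=3 kN/m (0→w₀ over full span):
  y_3 = -w₀x²(L-x)²(x+2L)/(120LEI) = -3·(18/5)²·(6-(18/5))²·((18/5)+2·6)/(120·6·20000) = -9477/39062500 m
Superposition: y = Σ y_i = -228933/156250000 m ≈ -0.001465 m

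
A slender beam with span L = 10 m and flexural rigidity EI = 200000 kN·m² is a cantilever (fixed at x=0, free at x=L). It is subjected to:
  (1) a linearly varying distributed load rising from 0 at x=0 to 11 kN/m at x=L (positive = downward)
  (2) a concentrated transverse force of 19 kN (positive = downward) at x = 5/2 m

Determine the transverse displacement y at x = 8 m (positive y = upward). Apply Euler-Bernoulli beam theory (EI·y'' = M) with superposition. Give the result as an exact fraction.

y(8) = -9319073/240000000 m

Load 1 — triangular load w₀=11 kN/m (0→w₀ over full span):
  y_1 = (w₀Lx³/12-w₀L²x²/6-w₀x⁵/(120L))/EI = (11·10·8³/12-11·10²·8²/6-11·8⁵/(120·10))/200000 = -8602/234375 m
Load 2 — point force P=19 kN at a=5/2 m (b=L-a=15/2):
  y_2 = -Pa²(3x-a)/(6EI)  [x>a] = -19·(5/2)²·(3·8-(5/2))/(6·200000) = -817/384000 m
Superposition: y = Σ y_i = -9319073/240000000 m ≈ -0.038829 m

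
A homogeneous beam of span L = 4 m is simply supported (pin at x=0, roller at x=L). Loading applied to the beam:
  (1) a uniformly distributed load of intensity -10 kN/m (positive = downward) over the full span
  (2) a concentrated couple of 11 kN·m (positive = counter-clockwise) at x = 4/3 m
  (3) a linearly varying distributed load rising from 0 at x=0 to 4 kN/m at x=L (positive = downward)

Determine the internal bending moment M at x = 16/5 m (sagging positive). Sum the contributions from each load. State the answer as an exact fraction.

Load 1 — uniform load w=-10 kN/m over full span:
  M_1 = wx(L-x)/2 = (-10)·(16/5)·(4-(16/5))/2 = -64/5 kN·m
Load 2 — applied couple M₀=11 kN·m at a=4/3 m (b=L-a=8/3):
  M_2 = M₀x/L - M₀  [x>a] = 11·(16/5)/4 - 11 = -11/5 kN·m
Load 3 — triangular load w₀=4 kN/m (0→w₀ over full span):
  M_3 = w₀Lx/6 - w₀x³/(6L) = 4·4·(16/5)/6 - 4·(16/5)³/(6·4) = 384/125 kN·m
Superposition: M = Σ M_i = -1491/125 kN·m ≈ -11.928000 kN·m

M(16/5) = -1491/125 kN·m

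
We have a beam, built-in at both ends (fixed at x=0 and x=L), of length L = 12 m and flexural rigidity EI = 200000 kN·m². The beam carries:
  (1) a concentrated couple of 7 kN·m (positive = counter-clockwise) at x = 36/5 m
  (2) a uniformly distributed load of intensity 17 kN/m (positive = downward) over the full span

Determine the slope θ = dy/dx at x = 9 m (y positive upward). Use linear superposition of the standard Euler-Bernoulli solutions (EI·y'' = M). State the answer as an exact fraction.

Load 1 — applied couple M₀=7 kN·m at a=36/5 m (b=L-a=24/5):
  θ_1 = (R_Ax²/2 - M_Ax - M₀(x-a))/EI  [x>a] with R_A=21/25, M_A=56/25 = ((21/25)·9²/2 - (56/25)·9 - 7·(9-(36/5)))/200000 = 63/10000000 rad
Load 2 — uniform load w=17 kN/m over full span:
  θ_2 = -wx(L-x)(L-2x)/(12EI) = -17·9·(12-9)·(12-2·9)/(12·200000) = 459/400000 rad
Superposition: θ = Σ θ_i = 5769/5000000 rad ≈ 0.001154 rad

θ(9) = 5769/5000000 rad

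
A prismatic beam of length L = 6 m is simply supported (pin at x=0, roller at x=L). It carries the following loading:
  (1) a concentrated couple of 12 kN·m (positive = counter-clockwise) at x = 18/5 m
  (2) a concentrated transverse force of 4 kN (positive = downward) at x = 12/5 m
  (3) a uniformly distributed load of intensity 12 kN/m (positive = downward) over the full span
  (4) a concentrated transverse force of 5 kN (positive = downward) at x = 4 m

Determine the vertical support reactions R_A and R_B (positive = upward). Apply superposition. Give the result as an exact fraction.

R_A = 631/15 kN, R_B = 584/15 kN

Load 1 — applied couple M₀=12 kN·m at a=18/5 m (b=L-a=12/5):
  R_A = M₀/L = 12/6 = 2 kN
  R_B = -M₀/L = -12/6 = -2 kN
Load 2 — point force P=4 kN at a=12/5 m (b=L-a=18/5):
  R_A = Pb/L = 4·(18/5)/6 = 12/5 kN
  R_B = Pa/L = 4·(12/5)/6 = 8/5 kN
Load 3 — uniform load w=12 kN/m over full span:
  R_A = wL/2 = 12·6/2 = 36 kN
  R_B = wL/2 = 12·6/2 = 36 kN
Load 4 — point force P=5 kN at a=4 m (b=L-a=2):
  R_A = Pb/L = 5·2/6 = 5/3 kN
  R_B = Pa/L = 5·4/6 = 10/3 kN
Superposition: R_A = 631/15 kN, R_B = 584/15 kN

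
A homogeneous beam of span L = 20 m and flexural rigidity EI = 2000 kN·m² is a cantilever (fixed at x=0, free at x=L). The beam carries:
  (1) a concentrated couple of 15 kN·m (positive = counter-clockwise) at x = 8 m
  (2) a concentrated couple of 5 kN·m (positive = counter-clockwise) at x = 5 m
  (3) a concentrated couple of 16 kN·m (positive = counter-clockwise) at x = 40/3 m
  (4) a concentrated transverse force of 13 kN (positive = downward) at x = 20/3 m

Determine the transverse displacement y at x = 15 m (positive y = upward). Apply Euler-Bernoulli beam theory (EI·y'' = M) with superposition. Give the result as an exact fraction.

y(15) = -9107/64800 m

Load 1 — applied couple M₀=15 kN·m at a=8 m (b=L-a=12):
  y_1 = M₀a(2x-a)/(2EI)  [x>a] = 15·8·(2·15-8)/(2·2000) = 33/50 m
Load 2 — applied couple M₀=5 kN·m at a=5 m (b=L-a=15):
  y_2 = M₀a(2x-a)/(2EI)  [x>a] = 5·5·(2·15-5)/(2·2000) = 5/32 m
Load 3 — applied couple M₀=16 kN·m at a=40/3 m (b=L-a=20/3):
  y_3 = M₀a(2x-a)/(2EI)  [x>a] = 16·(40/3)·(2·15-(40/3))/(2·2000) = 8/9 m
Load 4 — point force P=13 kN at a=20/3 m (b=L-a=40/3):
  y_4 = -Pa²(3x-a)/(6EI)  [x>a] = -13·(20/3)²·(3·15-(20/3))/(6·2000) = -299/162 m
Superposition: y = Σ y_i = -9107/64800 m ≈ -0.140540 m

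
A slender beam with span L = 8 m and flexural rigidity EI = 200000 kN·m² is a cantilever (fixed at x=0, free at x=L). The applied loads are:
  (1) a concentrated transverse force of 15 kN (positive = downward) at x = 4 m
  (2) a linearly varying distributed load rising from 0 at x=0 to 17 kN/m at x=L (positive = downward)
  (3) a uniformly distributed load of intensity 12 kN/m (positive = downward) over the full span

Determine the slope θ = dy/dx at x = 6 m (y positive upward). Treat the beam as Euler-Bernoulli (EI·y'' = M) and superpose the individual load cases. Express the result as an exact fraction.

θ(6) = -8779/800000 rad

Load 1 — point force P=15 kN at a=4 m (b=L-a=4):
  θ_1 = -Pa²/(2EI)  [x>a] = -15·4²/(2·200000) = -3/5000 rad
Load 2 — triangular load w₀=17 kN/m (0→w₀ over full span):
  θ_2 = (w₀Lx²/4-w₀L²x/3-w₀x⁴/(24L))/EI = (17·8·6²/4-17·8²·6/3-17·6⁴/(24·8))/200000 = -4267/800000 rad
Load 3 — uniform load w=12 kN/m over full span:
  θ_3 = -wx(x²-3Lx+3L²)/(6EI) = -12·6·(6²-3·8·6+3·8²)/(6·200000) = -63/12500 rad
Superposition: θ = Σ θ_i = -8779/800000 rad ≈ -0.010974 rad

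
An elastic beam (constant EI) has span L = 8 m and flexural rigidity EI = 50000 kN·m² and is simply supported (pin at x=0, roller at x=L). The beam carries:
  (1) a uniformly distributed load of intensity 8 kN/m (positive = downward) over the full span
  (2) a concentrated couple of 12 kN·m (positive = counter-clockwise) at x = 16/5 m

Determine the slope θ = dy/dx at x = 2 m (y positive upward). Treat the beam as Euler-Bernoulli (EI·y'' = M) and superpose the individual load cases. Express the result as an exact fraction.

Load 1 — uniform load w=8 kN/m over full span:
  θ_1 = -w(L³-6Lx²+4x³)/(24EI) = -8·(8³-6·8·2²+4·2³)/(24·50000) = -22/9375 rad
Load 2 — applied couple M₀=12 kN·m at a=16/5 m (b=L-a=24/5):
  θ_2 = (M₀x²/(2L)+C₁)/EI  [x≤a] with C₁=M₀(3b²-L²)/(6L)=32/25 = (12·2²/(2·8)+(32/25))/50000 = 107/1250000 rad
Superposition: θ = Σ θ_i = -8479/3750000 rad ≈ -0.002261 rad

θ(2) = -8479/3750000 rad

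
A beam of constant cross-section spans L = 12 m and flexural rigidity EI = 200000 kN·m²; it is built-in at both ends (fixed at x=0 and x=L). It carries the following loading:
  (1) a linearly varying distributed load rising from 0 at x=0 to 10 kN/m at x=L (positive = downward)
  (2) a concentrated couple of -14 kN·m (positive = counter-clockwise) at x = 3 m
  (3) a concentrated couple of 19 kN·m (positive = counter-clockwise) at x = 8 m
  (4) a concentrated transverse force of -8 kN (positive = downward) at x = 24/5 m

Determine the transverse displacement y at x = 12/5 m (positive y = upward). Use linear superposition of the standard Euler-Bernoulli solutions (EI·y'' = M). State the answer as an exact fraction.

y(12/5) = -1459559/3125000000 m

Load 1 — triangular load w₀=10 kN/m (0→w₀ over full span):
  y_1 = -w₀x²(L-x)²(x+2L)/(120LEI) = -10·(12/5)²·(12-(12/5))²·((12/5)+2·12)/(120·12·200000) = -4752/9765625 m
Load 2 — applied couple M₀=-14 kN·m at a=3 m (b=L-a=9):
  y_2 = (R_Ax³/6 - M_Ax²/2)/EI  [x≤a] with R_A=-21/16, M_A=21/8 = ((-21/16)·(12/5)³/6 - (21/8)·(12/5)²/2)/200000 = -1323/25000000 m
Load 3 — applied couple M₀=19 kN·m at a=8 m (b=L-a=4):
  y_3 = (R_Ax³/6 - M_Ax²/2)/EI  [x≤a] with R_A=19/9, M_A=19/3 = ((19/9)·(12/5)³/6 - (19/3)·(12/5)²/2)/200000 = -209/3125000 m
Load 4 — point force P=-8 kN at a=24/5 m (b=L-a=36/5):
  y_4 = -Pb²x²(3aL-(3a+b)x)/(6L³EI)  [x≤a] = -(-8)·(36/5)²·(12/5)²·(3·(24/5)·12-(3·(24/5)+(36/5))·(12/5))/(6·12³·200000) = 6804/48828125 m
Superposition: y = Σ y_i = -1459559/3125000000 m ≈ -0.000467 m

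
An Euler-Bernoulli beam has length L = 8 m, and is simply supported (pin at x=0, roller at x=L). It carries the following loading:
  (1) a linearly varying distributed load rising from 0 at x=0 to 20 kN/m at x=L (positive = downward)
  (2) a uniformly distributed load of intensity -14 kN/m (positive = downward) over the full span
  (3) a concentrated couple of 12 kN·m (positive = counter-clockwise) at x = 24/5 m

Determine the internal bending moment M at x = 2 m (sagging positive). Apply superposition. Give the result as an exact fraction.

Load 1 — triangular load w₀=20 kN/m (0→w₀ over full span):
  M_1 = w₀Lx/6 - w₀x³/(6L) = 20·8·2/6 - 20·2³/(6·8) = 50 kN·m
Load 2 — uniform load w=-14 kN/m over full span:
  M_2 = wx(L-x)/2 = (-14)·2·(8-2)/2 = -84 kN·m
Load 3 — applied couple M₀=12 kN·m at a=24/5 m (b=L-a=16/5):
  M_3 = M₀x/L  [x≤a] = 12·2/8 = 3 kN·m
Superposition: M = Σ M_i = -31 kN·m ≈ -31.000000 kN·m

M(2) = -31 kN·m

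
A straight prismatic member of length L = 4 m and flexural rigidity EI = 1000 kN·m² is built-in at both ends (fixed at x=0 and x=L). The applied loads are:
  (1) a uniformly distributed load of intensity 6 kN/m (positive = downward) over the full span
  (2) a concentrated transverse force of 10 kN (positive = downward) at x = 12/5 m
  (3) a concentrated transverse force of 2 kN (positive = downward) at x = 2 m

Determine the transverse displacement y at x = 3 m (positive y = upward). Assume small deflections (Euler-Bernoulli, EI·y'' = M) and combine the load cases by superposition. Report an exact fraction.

y(3) = -263/60000 m

Load 1 — uniform load w=6 kN/m over full span:
  y_1 = -wx²(L-x)²/(24EI) = -6·3²·(4-3)²/(24·1000) = -9/4000 m
Load 2 — point force P=10 kN at a=12/5 m (b=L-a=8/5):
  y_2 = -Pa²(L-x)²(3bL-(3b+a)(L-x))/(6L³EI)  [x>a] = -10·(12/5)²·(4-3)²·(3·(8/5)·4-(3·(8/5)+(12/5))·(4-3))/(6·4³·1000) = -9/5000 m
Load 3 — point force P=2 kN at a=2 m (b=L-a=2):
  y_3 = -Pa²(L-x)²(3bL-(3b+a)(L-x))/(6L³EI)  [x>a] = -2·2²·(4-3)²·(3·2·4-(3·2+2)·(4-3))/(6·4³·1000) = -1/3000 m
Superposition: y = Σ y_i = -263/60000 m ≈ -0.004383 m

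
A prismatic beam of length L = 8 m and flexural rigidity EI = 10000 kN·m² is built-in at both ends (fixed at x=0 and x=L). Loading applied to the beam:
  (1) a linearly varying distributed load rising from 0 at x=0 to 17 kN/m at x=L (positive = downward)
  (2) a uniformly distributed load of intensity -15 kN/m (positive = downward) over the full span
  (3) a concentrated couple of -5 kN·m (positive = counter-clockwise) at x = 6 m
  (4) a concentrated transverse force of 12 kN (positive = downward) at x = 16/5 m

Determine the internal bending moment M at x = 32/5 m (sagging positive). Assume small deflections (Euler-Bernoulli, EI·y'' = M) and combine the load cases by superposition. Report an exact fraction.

Load 1 — triangular load w₀=17 kN/m (0→w₀ over full span):
  M_1 = 3w₀Lx/20 - w₀L²/30 - w₀x³/(6L) = 3·17·8·(32/5)/20 - 17·8²/30 - 17·(32/5)³/(6·8) = 544/375 kN·m
Load 2 — uniform load w=-15 kN/m over full span:
  M_2 = wLx/2 - wL²/12 - wx²/2 = (-15)·8·(32/5)/2 - (-15)·8²/12 - (-15)·(32/5)²/2 = 16/5 kN·m
Load 3 — applied couple M₀=-5 kN·m at a=6 m (b=L-a=2):
  M_3 = R_Ax - M_A - M₀  [x>a] with R_A=-45/64, M_A=-25/16 = (-45/64)·(32/5) - (-25/16) - (-5) = 33/16 kN·m
Load 4 — point force P=12 kN at a=16/5 m (b=L-a=24/5):
  M_4 = Pa²(a+3b)(L-x)/L³ - Pa²b/L²  [x>a] = 12·(16/5)²·((16/5)+3·(24/5))·(8-(32/5))/8³ - 12·(16/5)²·(24/5)/8² = -1536/625 kN·m
Superposition: M = Σ M_i = 127667/30000 kN·m ≈ 4.255567 kN·m

M(32/5) = 127667/30000 kN·m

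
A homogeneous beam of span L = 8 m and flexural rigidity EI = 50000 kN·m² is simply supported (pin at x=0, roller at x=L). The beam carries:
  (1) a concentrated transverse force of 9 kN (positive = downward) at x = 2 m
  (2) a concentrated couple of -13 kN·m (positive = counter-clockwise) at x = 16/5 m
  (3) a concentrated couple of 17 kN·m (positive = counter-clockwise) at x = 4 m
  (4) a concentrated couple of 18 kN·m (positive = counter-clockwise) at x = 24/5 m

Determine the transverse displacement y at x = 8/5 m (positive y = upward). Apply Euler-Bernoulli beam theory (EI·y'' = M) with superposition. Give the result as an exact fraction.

y(8/5) = -2349/1562500 m

Load 1 — point force P=9 kN at a=2 m (b=L-a=6):
  y_1 = -Pbx(L²-b²-x²)/(6LEI)  [x≤a] = -9·6·(8/5)·(8²-6²-(8/5)²)/(6·8·50000) = -1431/1562500 m
Load 2 — applied couple M₀=-13 kN·m at a=16/5 m (b=L-a=24/5):
  y_2 = (M₀x³/(6L)+C₁x)/EI  [x≤a] with C₁=M₀(3b²-L²)/(6L)=-104/75 = ((-13)·(8/5)³/(6·8)+(-104/75)·(8/5))/50000 = -26/390625 m
Load 3 — applied couple M₀=17 kN·m at a=4 m (b=L-a=4):
  y_3 = (M₀x³/(6L)+C₁x)/EI  [x≤a] with C₁=M₀(3b²-L²)/(6L)=-17/3 = (17·(8/5)³/(6·8)+(-17/3)·(8/5))/50000 = -119/781250 m
Load 4 — applied couple M₀=18 kN·m at a=24/5 m (b=L-a=16/5):
  y_4 = (M₀x³/(6L)+C₁x)/EI  [x≤a] with C₁=M₀(3b²-L²)/(6L)=-312/25 = (18·(8/5)³/(6·8)+(-312/25)·(8/5))/50000 = -144/390625 m
Superposition: y = Σ y_i = -2349/1562500 m ≈ -0.001503 m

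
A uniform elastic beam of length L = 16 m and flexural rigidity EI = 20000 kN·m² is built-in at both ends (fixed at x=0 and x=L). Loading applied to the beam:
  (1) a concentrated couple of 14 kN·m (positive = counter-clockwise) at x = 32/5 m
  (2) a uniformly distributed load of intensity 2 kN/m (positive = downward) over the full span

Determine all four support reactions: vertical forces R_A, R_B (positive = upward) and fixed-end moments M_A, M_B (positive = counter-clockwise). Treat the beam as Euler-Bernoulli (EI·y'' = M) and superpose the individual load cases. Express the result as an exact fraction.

R_A = 863/50 kN, M_A = 3326/75 kN·m, R_B = 737/50 kN, M_B = -2864/75 kN·m

Load 1 — applied couple M₀=14 kN·m at a=32/5 m (b=L-a=48/5):
  R_A = 6M₀ab/L³ = 6·14·(32/5)·(48/5)/16³ = 63/50 kN
  M_A = M₀b(2a-b)/L² = 14·(48/5)·(2·(32/5)-(48/5))/16² = 42/25 kN·m
  R_B = -6M₀ab/L³ = -6·14·(32/5)·(48/5)/16³ = -63/50 kN
  M_B = M₀a(2b-a)/L² = 14·(32/5)·(2·(48/5)-(32/5))/16² = 112/25 kN·m
Load 2 — uniform load w=2 kN/m over full span:
  R_A = wL/2 = 2·16/2 = 16 kN
  M_A = wL²/12 = 2·16²/12 = 128/3 kN·m
  R_B = wL/2 = 2·16/2 = 16 kN
  M_B = -wL²/12 = -2·16²/12 = -128/3 kN·m
Superposition: R_A = 863/50 kN, M_A = 3326/75 kN·m, R_B = 737/50 kN, M_B = -2864/75 kN·m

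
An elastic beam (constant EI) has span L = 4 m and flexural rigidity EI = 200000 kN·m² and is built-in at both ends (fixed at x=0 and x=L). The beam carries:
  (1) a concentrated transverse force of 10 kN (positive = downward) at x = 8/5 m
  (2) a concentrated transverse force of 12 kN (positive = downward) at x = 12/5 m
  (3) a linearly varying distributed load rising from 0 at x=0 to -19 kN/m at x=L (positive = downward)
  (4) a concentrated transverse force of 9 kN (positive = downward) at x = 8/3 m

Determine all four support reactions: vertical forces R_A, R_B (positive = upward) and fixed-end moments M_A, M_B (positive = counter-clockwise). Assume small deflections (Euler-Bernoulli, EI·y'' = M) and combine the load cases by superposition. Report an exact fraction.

Load 1 — point force P=10 kN at a=8/5 m (b=L-a=12/5):
  R_A = Pb²(3a+b)/L³ = 10·(12/5)²·(3·(8/5)+(12/5))/4³ = 162/25 kN
  M_A = Pab²/L² = 10·(8/5)·(12/5)²/4² = 144/25 kN·m
  R_B = Pa²(a+3b)/L³ = 10·(8/5)²·((8/5)+3·(12/5))/4³ = 88/25 kN
  M_B = -Pa²b/L² = -10·(8/5)²·(12/5)/4² = -96/25 kN·m
Load 2 — point force P=12 kN at a=12/5 m (b=L-a=8/5):
  R_A = Pb²(3a+b)/L³ = 12·(8/5)²·(3·(12/5)+(8/5))/4³ = 528/125 kN
  M_A = Pab²/L² = 12·(12/5)·(8/5)²/4² = 576/125 kN·m
  R_B = Pa²(a+3b)/L³ = 12·(12/5)²·((12/5)+3·(8/5))/4³ = 972/125 kN
  M_B = -Pa²b/L² = -12·(12/5)²·(8/5)/4² = -864/125 kN·m
Load 3 — triangular load w₀=-19 kN/m (0→w₀ over full span):
  R_A = 3w₀L/20 = 3·(-19)·4/20 = -57/5 kN
  M_A = w₀L²/30 = (-19)·4²/30 = -152/15 kN·m
  R_B = 7w₀L/20 = 7·(-19)·4/20 = -133/5 kN
  M_B = -w₀L²/20 = -(-19)·4²/20 = 76/5 kN·m
Load 4 — point force P=9 kN at a=8/3 m (b=L-a=4/3):
  R_A = Pb²(3a+b)/L³ = 9·(4/3)²·(3·(8/3)+(4/3))/4³ = 7/3 kN
  M_A = Pab²/L² = 9·(8/3)·(4/3)²/4² = 8/3 kN·m
  R_B = Pa²(a+3b)/L³ = 9·(8/3)²·((8/3)+3·(4/3))/4³ = 20/3 kN
  M_B = -Pa²b/L² = -9·(8/3)²·(4/3)/4² = -16/3 kN·m
Superposition: R_A = 614/375 kN, M_A = 1088/375 kN·m, R_B = -3239/375 kN, M_B = -332/375 kN·m

R_A = 614/375 kN, M_A = 1088/375 kN·m, R_B = -3239/375 kN, M_B = -332/375 kN·m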